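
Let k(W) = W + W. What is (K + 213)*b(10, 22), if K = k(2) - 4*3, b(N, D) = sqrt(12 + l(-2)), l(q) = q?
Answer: 205*sqrt(10) ≈ 648.27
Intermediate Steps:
k(W) = 2*W
b(N, D) = sqrt(10) (b(N, D) = sqrt(12 - 2) = sqrt(10))
K = -8 (K = 2*2 - 4*3 = 4 - 12 = -8)
(K + 213)*b(10, 22) = (-8 + 213)*sqrt(10) = 205*sqrt(10)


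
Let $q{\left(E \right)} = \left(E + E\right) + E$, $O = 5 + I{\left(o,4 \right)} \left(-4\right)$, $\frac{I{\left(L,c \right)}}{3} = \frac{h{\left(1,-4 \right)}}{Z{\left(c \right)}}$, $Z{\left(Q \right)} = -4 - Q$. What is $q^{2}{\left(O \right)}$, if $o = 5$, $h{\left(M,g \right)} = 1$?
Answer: $\frac{1521}{4} \approx 380.25$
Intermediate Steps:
$I{\left(L,c \right)} = \frac{3}{-4 - c}$ ($I{\left(L,c \right)} = 3 \cdot 1 \frac{1}{-4 - c} = \frac{3}{-4 - c}$)
$O = \frac{13}{2}$ ($O = 5 + - \frac{3}{4 + 4} \left(-4\right) = 5 + - \frac{3}{8} \left(-4\right) = 5 + \left(-3\right) \frac{1}{8} \left(-4\right) = 5 - - \frac{3}{2} = 5 + \frac{3}{2} = \frac{13}{2} \approx 6.5$)
$q{\left(E \right)} = 3 E$ ($q{\left(E \right)} = 2 E + E = 3 E$)
$q^{2}{\left(O \right)} = \left(3 \cdot \frac{13}{2}\right)^{2} = \left(\frac{39}{2}\right)^{2} = \frac{1521}{4}$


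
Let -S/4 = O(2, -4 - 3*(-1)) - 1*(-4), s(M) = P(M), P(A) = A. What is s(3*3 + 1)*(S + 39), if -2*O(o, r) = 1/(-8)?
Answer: 455/2 ≈ 227.50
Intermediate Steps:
O(o, r) = 1/16 (O(o, r) = -½/(-8) = -½*(-⅛) = 1/16)
s(M) = M
S = -65/4 (S = -4*(1/16 - 1*(-4)) = -4*(1/16 + 4) = -4*65/16 = -65/4 ≈ -16.250)
s(3*3 + 1)*(S + 39) = (3*3 + 1)*(-65/4 + 39) = (9 + 1)*(91/4) = 10*(91/4) = 455/2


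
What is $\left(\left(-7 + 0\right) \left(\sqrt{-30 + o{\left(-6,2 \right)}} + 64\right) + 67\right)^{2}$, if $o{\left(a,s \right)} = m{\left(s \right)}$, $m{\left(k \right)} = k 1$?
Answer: $143789 + 10668 i \sqrt{7} \approx 1.4379 \cdot 10^{5} + 28225.0 i$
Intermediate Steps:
$m{\left(k \right)} = k$
$o{\left(a,s \right)} = s$
$\left(\left(-7 + 0\right) \left(\sqrt{-30 + o{\left(-6,2 \right)}} + 64\right) + 67\right)^{2} = \left(\left(-7 + 0\right) \left(\sqrt{-30 + 2} + 64\right) + 67\right)^{2} = \left(- 7 \left(\sqrt{-28} + 64\right) + 67\right)^{2} = \left(- 7 \left(2 i \sqrt{7} + 64\right) + 67\right)^{2} = \left(- 7 \left(64 + 2 i \sqrt{7}\right) + 67\right)^{2} = \left(\left(-448 - 14 i \sqrt{7}\right) + 67\right)^{2} = \left(-381 - 14 i \sqrt{7}\right)^{2}$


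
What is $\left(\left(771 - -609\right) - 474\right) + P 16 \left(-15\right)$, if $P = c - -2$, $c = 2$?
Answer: $-54$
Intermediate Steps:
$P = 4$ ($P = 2 - -2 = 2 + 2 = 4$)
$\left(\left(771 - -609\right) - 474\right) + P 16 \left(-15\right) = \left(\left(771 - -609\right) - 474\right) + 4 \cdot 16 \left(-15\right) = \left(\left(771 + 609\right) - 474\right) + 64 \left(-15\right) = \left(1380 - 474\right) - 960 = 906 - 960 = -54$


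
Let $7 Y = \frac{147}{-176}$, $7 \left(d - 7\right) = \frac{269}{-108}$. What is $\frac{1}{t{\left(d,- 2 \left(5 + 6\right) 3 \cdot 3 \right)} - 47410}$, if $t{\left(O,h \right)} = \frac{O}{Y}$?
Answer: $- \frac{3969}{188391302} \approx -2.1068 \cdot 10^{-5}$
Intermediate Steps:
$d = \frac{5023}{756}$ ($d = 7 + \frac{269 \frac{1}{-108}}{7} = 7 + \frac{269 \left(- \frac{1}{108}\right)}{7} = 7 + \frac{1}{7} \left(- \frac{269}{108}\right) = 7 - \frac{269}{756} = \frac{5023}{756} \approx 6.6442$)
$Y = - \frac{21}{176}$ ($Y = \frac{147 \frac{1}{-176}}{7} = \frac{147 \left(- \frac{1}{176}\right)}{7} = \frac{1}{7} \left(- \frac{147}{176}\right) = - \frac{21}{176} \approx -0.11932$)
$t{\left(O,h \right)} = - \frac{176 O}{21}$ ($t{\left(O,h \right)} = \frac{O}{- \frac{21}{176}} = O \left(- \frac{176}{21}\right) = - \frac{176 O}{21}$)
$\frac{1}{t{\left(d,- 2 \left(5 + 6\right) 3 \cdot 3 \right)} - 47410} = \frac{1}{\left(- \frac{176}{21}\right) \frac{5023}{756} - 47410} = \frac{1}{- \frac{221012}{3969} - 47410} = \frac{1}{- \frac{188391302}{3969}} = - \frac{3969}{188391302}$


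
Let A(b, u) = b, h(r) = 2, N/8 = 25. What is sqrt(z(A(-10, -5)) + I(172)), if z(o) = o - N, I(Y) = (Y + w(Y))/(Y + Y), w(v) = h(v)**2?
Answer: 4*I*sqrt(24209)/43 ≈ 14.474*I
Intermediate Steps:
N = 200 (N = 8*25 = 200)
w(v) = 4 (w(v) = 2**2 = 4)
I(Y) = (4 + Y)/(2*Y) (I(Y) = (Y + 4)/(Y + Y) = (4 + Y)/((2*Y)) = (4 + Y)*(1/(2*Y)) = (4 + Y)/(2*Y))
z(o) = -200 + o (z(o) = o - 1*200 = o - 200 = -200 + o)
sqrt(z(A(-10, -5)) + I(172)) = sqrt((-200 - 10) + (1/2)*(4 + 172)/172) = sqrt(-210 + (1/2)*(1/172)*176) = sqrt(-210 + 22/43) = sqrt(-9008/43) = 4*I*sqrt(24209)/43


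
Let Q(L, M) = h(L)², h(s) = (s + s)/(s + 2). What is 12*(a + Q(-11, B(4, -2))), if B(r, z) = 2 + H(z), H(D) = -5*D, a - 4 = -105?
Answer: -30788/27 ≈ -1140.3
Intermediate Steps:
a = -101 (a = 4 - 105 = -101)
h(s) = 2*s/(2 + s) (h(s) = (2*s)/(2 + s) = 2*s/(2 + s))
B(r, z) = 2 - 5*z
Q(L, M) = 4*L²/(2 + L)² (Q(L, M) = (2*L/(2 + L))² = 4*L²/(2 + L)²)
12*(a + Q(-11, B(4, -2))) = 12*(-101 + 4*(-11)²/(2 - 11)²) = 12*(-101 + 4*121/(-9)²) = 12*(-101 + 4*121*(1/81)) = 12*(-101 + 484/81) = 12*(-7697/81) = -30788/27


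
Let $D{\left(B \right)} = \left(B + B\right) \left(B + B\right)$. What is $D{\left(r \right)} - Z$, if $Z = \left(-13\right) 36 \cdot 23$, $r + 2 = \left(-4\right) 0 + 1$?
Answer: $10768$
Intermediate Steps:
$r = -1$ ($r = -2 + \left(\left(-4\right) 0 + 1\right) = -2 + \left(0 + 1\right) = -2 + 1 = -1$)
$Z = -10764$ ($Z = \left(-468\right) 23 = -10764$)
$D{\left(B \right)} = 4 B^{2}$ ($D{\left(B \right)} = 2 B 2 B = 4 B^{2}$)
$D{\left(r \right)} - Z = 4 \left(-1\right)^{2} - -10764 = 4 \cdot 1 + 10764 = 4 + 10764 = 10768$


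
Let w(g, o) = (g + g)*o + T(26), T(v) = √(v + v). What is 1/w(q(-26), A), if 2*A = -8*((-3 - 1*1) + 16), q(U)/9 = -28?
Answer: 6048/146313203 - √13/292626406 ≈ 4.1324e-5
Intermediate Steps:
q(U) = -252 (q(U) = 9*(-28) = -252)
T(v) = √2*√v (T(v) = √(2*v) = √2*√v)
A = -48 (A = (-8*((-3 - 1*1) + 16))/2 = (-8*((-3 - 1) + 16))/2 = (-8*(-4 + 16))/2 = (-8*12)/2 = (½)*(-96) = -48)
w(g, o) = 2*√13 + 2*g*o (w(g, o) = (g + g)*o + √2*√26 = (2*g)*o + 2*√13 = 2*g*o + 2*√13 = 2*√13 + 2*g*o)
1/w(q(-26), A) = 1/(2*√13 + 2*(-252)*(-48)) = 1/(2*√13 + 24192) = 1/(24192 + 2*√13)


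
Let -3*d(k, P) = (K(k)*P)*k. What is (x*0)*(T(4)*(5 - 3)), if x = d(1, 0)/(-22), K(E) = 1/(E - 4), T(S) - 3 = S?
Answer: 0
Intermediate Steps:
T(S) = 3 + S
K(E) = 1/(-4 + E)
d(k, P) = -P*k/(3*(-4 + k)) (d(k, P) = -P/(-4 + k)*k/3 = -P*k/(3*(-4 + k)))
x = 0 (x = -1*0*1/(-12 + 3*1)/(-22) = -1*0*1/(-12 + 3)*(-1/22) = -1*0*1/(-9)*(-1/22) = -1*0*1*(-1/9)*(-1/22) = 0*(-1/22) = 0)
(x*0)*(T(4)*(5 - 3)) = (0*0)*((3 + 4)*(5 - 3)) = 0*(7*2) = 0*14 = 0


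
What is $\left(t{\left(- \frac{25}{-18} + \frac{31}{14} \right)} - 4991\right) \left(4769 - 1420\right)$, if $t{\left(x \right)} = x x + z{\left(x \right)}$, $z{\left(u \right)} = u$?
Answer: $- \frac{66120810701}{3969} \approx -1.6659 \cdot 10^{7}$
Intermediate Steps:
$t{\left(x \right)} = x + x^{2}$ ($t{\left(x \right)} = x x + x = x^{2} + x = x + x^{2}$)
$\left(t{\left(- \frac{25}{-18} + \frac{31}{14} \right)} - 4991\right) \left(4769 - 1420\right) = \left(\left(- \frac{25}{-18} + \frac{31}{14}\right) \left(1 + \left(- \frac{25}{-18} + \frac{31}{14}\right)\right) - 4991\right) \left(4769 - 1420\right) = \left(\left(\left(-25\right) \left(- \frac{1}{18}\right) + 31 \cdot \frac{1}{14}\right) \left(1 + \left(\left(-25\right) \left(- \frac{1}{18}\right) + 31 \cdot \frac{1}{14}\right)\right) - 4991\right) \left(4769 + \left(-1532 + 112\right)\right) = \left(\left(\frac{25}{18} + \frac{31}{14}\right) \left(1 + \left(\frac{25}{18} + \frac{31}{14}\right)\right) - 4991\right) \left(4769 - 1420\right) = \left(\frac{227 \left(1 + \frac{227}{63}\right)}{63} - 4991\right) 3349 = \left(\frac{227}{63} \cdot \frac{290}{63} - 4991\right) 3349 = \left(\frac{65830}{3969} - 4991\right) 3349 = \left(- \frac{19743449}{3969}\right) 3349 = - \frac{66120810701}{3969}$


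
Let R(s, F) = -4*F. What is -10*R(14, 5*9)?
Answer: 1800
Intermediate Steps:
-10*R(14, 5*9) = -(-40)*5*9 = -(-40)*45 = -10*(-180) = 1800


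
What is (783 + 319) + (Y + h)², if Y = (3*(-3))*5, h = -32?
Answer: 7031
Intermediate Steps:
Y = -45 (Y = -9*5 = -45)
(783 + 319) + (Y + h)² = (783 + 319) + (-45 - 32)² = 1102 + (-77)² = 1102 + 5929 = 7031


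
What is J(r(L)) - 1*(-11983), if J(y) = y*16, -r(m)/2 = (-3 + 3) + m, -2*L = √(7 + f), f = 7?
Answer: 11983 + 16*√14 ≈ 12043.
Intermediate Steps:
L = -√14/2 (L = -√(7 + 7)/2 = -√14/2 ≈ -1.8708)
r(m) = -2*m (r(m) = -2*((-3 + 3) + m) = -2*(0 + m) = -2*m)
J(y) = 16*y
J(r(L)) - 1*(-11983) = 16*(-(-1)*√14) - 1*(-11983) = 16*√14 + 11983 = 11983 + 16*√14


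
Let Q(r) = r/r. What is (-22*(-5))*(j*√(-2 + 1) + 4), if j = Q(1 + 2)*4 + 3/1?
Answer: 440 + 770*I ≈ 440.0 + 770.0*I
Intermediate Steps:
Q(r) = 1
j = 7 (j = 1*4 + 3/1 = 4 + 3*1 = 4 + 3 = 7)
(-22*(-5))*(j*√(-2 + 1) + 4) = (-22*(-5))*(7*√(-2 + 1) + 4) = 110*(7*√(-1) + 4) = 110*(7*I + 4) = 110*(4 + 7*I) = 440 + 770*I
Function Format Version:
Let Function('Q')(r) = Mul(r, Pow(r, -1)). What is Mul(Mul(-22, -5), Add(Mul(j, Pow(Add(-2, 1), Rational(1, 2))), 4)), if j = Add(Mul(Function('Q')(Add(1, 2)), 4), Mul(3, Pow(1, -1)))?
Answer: Add(440, Mul(770, I)) ≈ Add(440.00, Mul(770.00, I))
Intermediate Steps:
Function('Q')(r) = 1
j = 7 (j = Add(Mul(1, 4), Mul(3, Pow(1, -1))) = Add(4, Mul(3, 1)) = Add(4, 3) = 7)
Mul(Mul(-22, -5), Add(Mul(j, Pow(Add(-2, 1), Rational(1, 2))), 4)) = Mul(Mul(-22, -5), Add(Mul(7, Pow(Add(-2, 1), Rational(1, 2))), 4)) = Mul(110, Add(Mul(7, Pow(-1, Rational(1, 2))), 4)) = Mul(110, Add(Mul(7, I), 4)) = Mul(110, Add(4, Mul(7, I))) = Add(440, Mul(770, I))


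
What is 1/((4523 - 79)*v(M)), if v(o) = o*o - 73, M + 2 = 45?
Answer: 1/7892544 ≈ 1.2670e-7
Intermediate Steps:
M = 43 (M = -2 + 45 = 43)
v(o) = -73 + o² (v(o) = o² - 73 = -73 + o²)
1/((4523 - 79)*v(M)) = 1/((4523 - 79)*(-73 + 43²)) = 1/(4444*(-73 + 1849)) = (1/4444)/1776 = (1/4444)*(1/1776) = 1/7892544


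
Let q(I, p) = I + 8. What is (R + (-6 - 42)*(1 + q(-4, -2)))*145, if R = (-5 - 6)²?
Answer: -17255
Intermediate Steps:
q(I, p) = 8 + I
R = 121 (R = (-11)² = 121)
(R + (-6 - 42)*(1 + q(-4, -2)))*145 = (121 + (-6 - 42)*(1 + (8 - 4)))*145 = (121 - 48*(1 + 4))*145 = (121 - 48*5)*145 = (121 - 240)*145 = -119*145 = -17255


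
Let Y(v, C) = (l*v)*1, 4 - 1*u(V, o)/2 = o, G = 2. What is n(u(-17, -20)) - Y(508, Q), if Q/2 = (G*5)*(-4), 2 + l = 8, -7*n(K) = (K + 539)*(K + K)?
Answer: -77688/7 ≈ -11098.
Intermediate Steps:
u(V, o) = 8 - 2*o
n(K) = -2*K*(539 + K)/7 (n(K) = -(K + 539)*(K + K)/7 = -(539 + K)*2*K/7 = -2*K*(539 + K)/7)
l = 6 (l = -2 + 8 = 6)
Q = -80 (Q = 2*((2*5)*(-4)) = 2*(10*(-4)) = 2*(-40) = -80)
Y(v, C) = 6*v (Y(v, C) = (6*v)*1 = 6*v)
n(u(-17, -20)) - Y(508, Q) = -2*(8 - 2*(-20))*(539 + (8 - 2*(-20)))/7 - 6*508 = -2*(8 + 40)*(539 + (8 + 40))/7 - 1*3048 = -2/7*48*(539 + 48) - 3048 = -2/7*48*587 - 3048 = -56352/7 - 3048 = -77688/7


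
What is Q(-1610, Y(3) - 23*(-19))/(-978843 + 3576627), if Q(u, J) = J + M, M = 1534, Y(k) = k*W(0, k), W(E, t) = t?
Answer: 165/216482 ≈ 0.00076219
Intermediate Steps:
Y(k) = k² (Y(k) = k*k = k²)
Q(u, J) = 1534 + J (Q(u, J) = J + 1534 = 1534 + J)
Q(-1610, Y(3) - 23*(-19))/(-978843 + 3576627) = (1534 + (3² - 23*(-19)))/(-978843 + 3576627) = (1534 + (9 + 437))/2597784 = (1534 + 446)*(1/2597784) = 1980*(1/2597784) = 165/216482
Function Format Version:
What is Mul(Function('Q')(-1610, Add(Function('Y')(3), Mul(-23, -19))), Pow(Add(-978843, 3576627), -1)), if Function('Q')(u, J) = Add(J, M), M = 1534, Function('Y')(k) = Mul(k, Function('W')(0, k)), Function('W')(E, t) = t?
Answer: Rational(165, 216482) ≈ 0.00076219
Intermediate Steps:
Function('Y')(k) = Pow(k, 2) (Function('Y')(k) = Mul(k, k) = Pow(k, 2))
Function('Q')(u, J) = Add(1534, J) (Function('Q')(u, J) = Add(J, 1534) = Add(1534, J))
Mul(Function('Q')(-1610, Add(Function('Y')(3), Mul(-23, -19))), Pow(Add(-978843, 3576627), -1)) = Mul(Add(1534, Add(Pow(3, 2), Mul(-23, -19))), Pow(Add(-978843, 3576627), -1)) = Mul(Add(1534, Add(9, 437)), Pow(2597784, -1)) = Mul(Add(1534, 446), Rational(1, 2597784)) = Mul(1980, Rational(1, 2597784)) = Rational(165, 216482)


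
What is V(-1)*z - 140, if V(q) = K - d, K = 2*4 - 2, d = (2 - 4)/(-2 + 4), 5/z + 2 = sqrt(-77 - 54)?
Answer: -3794/27 - 7*I*sqrt(131)/27 ≈ -140.52 - 2.9674*I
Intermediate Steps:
z = 5/(-2 + I*sqrt(131)) (z = 5/(-2 + sqrt(-77 - 54)) = 5/(-2 + sqrt(-131)) = 5/(-2 + I*sqrt(131)) ≈ -0.074074 - 0.42391*I)
d = -1 (d = -2/2 = -2*1/2 = -1)
K = 6 (K = 8 - 2 = 6)
V(q) = 7 (V(q) = 6 - 1*(-1) = 6 + 1 = 7)
V(-1)*z - 140 = 7*(-2/27 - I*sqrt(131)/27) - 140 = (-14/27 - 7*I*sqrt(131)/27) - 140 = -3794/27 - 7*I*sqrt(131)/27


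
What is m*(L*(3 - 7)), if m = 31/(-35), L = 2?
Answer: 248/35 ≈ 7.0857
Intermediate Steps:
m = -31/35 (m = 31*(-1/35) = -31/35 ≈ -0.88571)
m*(L*(3 - 7)) = -62*(3 - 7)/35 = -62*(-4)/35 = -31/35*(-8) = 248/35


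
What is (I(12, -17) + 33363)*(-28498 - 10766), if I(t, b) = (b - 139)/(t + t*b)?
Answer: -1309996734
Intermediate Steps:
I(t, b) = (-139 + b)/(t + b*t)
(I(12, -17) + 33363)*(-28498 - 10766) = ((-139 - 17)/(12*(1 - 17)) + 33363)*(-28498 - 10766) = ((1/12)*(-156)/(-16) + 33363)*(-39264) = ((1/12)*(-1/16)*(-156) + 33363)*(-39264) = (13/16 + 33363)*(-39264) = (533821/16)*(-39264) = -1309996734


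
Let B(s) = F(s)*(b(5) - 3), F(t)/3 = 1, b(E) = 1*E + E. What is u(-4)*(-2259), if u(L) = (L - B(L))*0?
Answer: 0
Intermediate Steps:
b(E) = 2*E (b(E) = E + E = 2*E)
F(t) = 3 (F(t) = 3*1 = 3)
B(s) = 21 (B(s) = 3*(2*5 - 3) = 3*(10 - 3) = 3*7 = 21)
u(L) = 0 (u(L) = (L - 1*21)*0 = (L - 21)*0 = (-21 + L)*0 = 0)
u(-4)*(-2259) = 0*(-2259) = 0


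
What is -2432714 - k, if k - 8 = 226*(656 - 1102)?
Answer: -2331926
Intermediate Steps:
k = -100788 (k = 8 + 226*(656 - 1102) = 8 + 226*(-446) = 8 - 100796 = -100788)
-2432714 - k = -2432714 - 1*(-100788) = -2432714 + 100788 = -2331926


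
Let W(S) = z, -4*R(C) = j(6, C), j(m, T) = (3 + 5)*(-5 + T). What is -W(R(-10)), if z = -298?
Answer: 298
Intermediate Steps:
j(m, T) = -40 + 8*T (j(m, T) = 8*(-5 + T) = -40 + 8*T)
R(C) = 10 - 2*C (R(C) = -(-40 + 8*C)/4 = 10 - 2*C)
W(S) = -298
-W(R(-10)) = -1*(-298) = 298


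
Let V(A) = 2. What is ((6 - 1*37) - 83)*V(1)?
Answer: -228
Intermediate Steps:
((6 - 1*37) - 83)*V(1) = ((6 - 1*37) - 83)*2 = ((6 - 37) - 83)*2 = (-31 - 83)*2 = -114*2 = -228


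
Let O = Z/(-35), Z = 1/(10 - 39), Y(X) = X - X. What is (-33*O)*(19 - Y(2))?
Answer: -627/1015 ≈ -0.61773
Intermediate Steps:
Y(X) = 0
Z = -1/29 (Z = 1/(-29) = -1/29 ≈ -0.034483)
O = 1/1015 (O = -1/29/(-35) = -1/29*(-1/35) = 1/1015 ≈ 0.00098522)
(-33*O)*(19 - Y(2)) = (-33*1/1015)*(19 - 1*0) = -33*(19 + 0)/1015 = -33/1015*19 = -627/1015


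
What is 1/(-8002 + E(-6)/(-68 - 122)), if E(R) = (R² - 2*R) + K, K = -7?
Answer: -190/1520421 ≈ -0.00012497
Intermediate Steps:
E(R) = -7 + R² - 2*R (E(R) = (R² - 2*R) - 7 = -7 + R² - 2*R)
1/(-8002 + E(-6)/(-68 - 122)) = 1/(-8002 + (-7 + (-6)² - 2*(-6))/(-68 - 122)) = 1/(-8002 + (-7 + 36 + 12)/(-190)) = 1/(-8002 + 41*(-1/190)) = 1/(-8002 - 41/190) = 1/(-1520421/190) = -190/1520421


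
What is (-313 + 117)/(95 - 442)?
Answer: 196/347 ≈ 0.56484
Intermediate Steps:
(-313 + 117)/(95 - 442) = -196/(-347) = -196*(-1/347) = 196/347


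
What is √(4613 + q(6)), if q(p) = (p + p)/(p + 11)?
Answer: √1333361/17 ≈ 67.924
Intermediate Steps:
q(p) = 2*p/(11 + p) (q(p) = (2*p)/(11 + p) = 2*p/(11 + p))
√(4613 + q(6)) = √(4613 + 2*6/(11 + 6)) = √(4613 + 2*6/17) = √(4613 + 2*6*(1/17)) = √(4613 + 12/17) = √(78433/17) = √1333361/17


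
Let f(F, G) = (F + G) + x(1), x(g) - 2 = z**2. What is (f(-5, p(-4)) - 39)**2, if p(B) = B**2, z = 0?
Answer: 676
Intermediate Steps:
x(g) = 2 (x(g) = 2 + 0**2 = 2 + 0 = 2)
f(F, G) = 2 + F + G (f(F, G) = (F + G) + 2 = 2 + F + G)
(f(-5, p(-4)) - 39)**2 = ((2 - 5 + (-4)**2) - 39)**2 = ((2 - 5 + 16) - 39)**2 = (13 - 39)**2 = (-26)**2 = 676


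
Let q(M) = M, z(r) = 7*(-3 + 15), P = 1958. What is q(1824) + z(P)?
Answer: 1908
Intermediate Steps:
z(r) = 84 (z(r) = 7*12 = 84)
q(1824) + z(P) = 1824 + 84 = 1908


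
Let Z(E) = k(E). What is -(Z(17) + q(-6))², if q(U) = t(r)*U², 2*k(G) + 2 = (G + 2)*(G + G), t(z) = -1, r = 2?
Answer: -81796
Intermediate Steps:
k(G) = -1 + G*(2 + G) (k(G) = -1 + ((G + 2)*(G + G))/2 = -1 + ((2 + G)*(2*G))/2 = -1 + (2*G*(2 + G))/2 = -1 + G*(2 + G))
Z(E) = -1 + E² + 2*E
q(U) = -U²
-(Z(17) + q(-6))² = -((-1 + 17² + 2*17) - 1*(-6)²)² = -((-1 + 289 + 34) - 1*36)² = -(322 - 36)² = -1*286² = -1*81796 = -81796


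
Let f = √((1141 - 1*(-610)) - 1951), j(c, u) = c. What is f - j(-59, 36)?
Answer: 59 + 10*I*√2 ≈ 59.0 + 14.142*I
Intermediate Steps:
f = 10*I*√2 (f = √((1141 + 610) - 1951) = √(1751 - 1951) = √(-200) = 10*I*√2 ≈ 14.142*I)
f - j(-59, 36) = 10*I*√2 - 1*(-59) = 10*I*√2 + 59 = 59 + 10*I*√2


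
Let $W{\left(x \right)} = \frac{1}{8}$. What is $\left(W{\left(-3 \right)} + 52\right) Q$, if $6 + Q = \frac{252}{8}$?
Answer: $\frac{21267}{16} \approx 1329.2$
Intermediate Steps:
$W{\left(x \right)} = \frac{1}{8}$
$Q = \frac{51}{2}$ ($Q = -6 + \frac{252}{8} = -6 + 252 \cdot \frac{1}{8} = -6 + \frac{63}{2} = \frac{51}{2} \approx 25.5$)
$\left(W{\left(-3 \right)} + 52\right) Q = \left(\frac{1}{8} + 52\right) \frac{51}{2} = \frac{417}{8} \cdot \frac{51}{2} = \frac{21267}{16}$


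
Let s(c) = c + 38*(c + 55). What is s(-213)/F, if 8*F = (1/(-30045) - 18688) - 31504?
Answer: 1494318120/1508018641 ≈ 0.99092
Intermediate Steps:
F = -1508018641/240360 (F = ((1/(-30045) - 18688) - 31504)/8 = ((-1/30045 - 18688) - 31504)/8 = (-561480961/30045 - 31504)/8 = (1/8)*(-1508018641/30045) = -1508018641/240360 ≈ -6274.0)
s(c) = 2090 + 39*c (s(c) = c + 38*(55 + c) = c + (2090 + 38*c) = 2090 + 39*c)
s(-213)/F = (2090 + 39*(-213))/(-1508018641/240360) = (2090 - 8307)*(-240360/1508018641) = -6217*(-240360/1508018641) = 1494318120/1508018641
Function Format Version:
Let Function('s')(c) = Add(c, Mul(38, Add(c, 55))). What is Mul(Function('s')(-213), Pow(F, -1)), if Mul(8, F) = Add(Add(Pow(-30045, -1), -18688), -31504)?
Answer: Rational(1494318120, 1508018641) ≈ 0.99092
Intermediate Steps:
F = Rational(-1508018641, 240360) (F = Mul(Rational(1, 8), Add(Add(Pow(-30045, -1), -18688), -31504)) = Mul(Rational(1, 8), Add(Add(Rational(-1, 30045), -18688), -31504)) = Mul(Rational(1, 8), Add(Rational(-561480961, 30045), -31504)) = Mul(Rational(1, 8), Rational(-1508018641, 30045)) = Rational(-1508018641, 240360) ≈ -6274.0)
Function('s')(c) = Add(2090, Mul(39, c)) (Function('s')(c) = Add(c, Mul(38, Add(55, c))) = Add(c, Add(2090, Mul(38, c))) = Add(2090, Mul(39, c)))
Mul(Function('s')(-213), Pow(F, -1)) = Mul(Add(2090, Mul(39, -213)), Pow(Rational(-1508018641, 240360), -1)) = Mul(Add(2090, -8307), Rational(-240360, 1508018641)) = Mul(-6217, Rational(-240360, 1508018641)) = Rational(1494318120, 1508018641)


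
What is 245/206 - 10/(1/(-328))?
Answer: 675925/206 ≈ 3281.2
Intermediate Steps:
245/206 - 10/(1/(-328)) = 245*(1/206) - 10/(-1/328) = 245/206 - 10*(-328) = 245/206 + 3280 = 675925/206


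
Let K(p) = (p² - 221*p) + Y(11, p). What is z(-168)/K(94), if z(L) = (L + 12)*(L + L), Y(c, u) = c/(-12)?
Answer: -628992/143267 ≈ -4.3904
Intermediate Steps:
Y(c, u) = -c/12 (Y(c, u) = c*(-1/12) = -c/12)
K(p) = -11/12 + p² - 221*p (K(p) = (p² - 221*p) - 1/12*11 = (p² - 221*p) - 11/12 = -11/12 + p² - 221*p)
z(L) = 2*L*(12 + L) (z(L) = (12 + L)*(2*L) = 2*L*(12 + L))
z(-168)/K(94) = (2*(-168)*(12 - 168))/(-11/12 + 94² - 221*94) = (2*(-168)*(-156))/(-11/12 + 8836 - 20774) = 52416/(-143267/12) = 52416*(-12/143267) = -628992/143267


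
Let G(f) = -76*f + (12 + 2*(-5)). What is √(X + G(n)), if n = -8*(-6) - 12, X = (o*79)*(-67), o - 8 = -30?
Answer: 4*√7107 ≈ 337.21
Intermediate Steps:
o = -22 (o = 8 - 30 = -22)
X = 116446 (X = -22*79*(-67) = -1738*(-67) = 116446)
n = 36 (n = 48 - 12 = 36)
G(f) = 2 - 76*f (G(f) = -76*f + (12 - 10) = -76*f + 2 = 2 - 76*f)
√(X + G(n)) = √(116446 + (2 - 76*36)) = √(116446 + (2 - 2736)) = √(116446 - 2734) = √113712 = 4*√7107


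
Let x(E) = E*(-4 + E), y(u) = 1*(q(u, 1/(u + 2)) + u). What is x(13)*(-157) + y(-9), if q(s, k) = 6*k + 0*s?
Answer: -128652/7 ≈ -18379.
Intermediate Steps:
q(s, k) = 6*k (q(s, k) = 6*k + 0 = 6*k)
y(u) = u + 6/(2 + u) (y(u) = 1*(6/(u + 2) + u) = 1*(6/(2 + u) + u) = 1*(u + 6/(2 + u)) = u + 6/(2 + u))
x(13)*(-157) + y(-9) = (13*(-4 + 13))*(-157) + (6 - 9*(2 - 9))/(2 - 9) = (13*9)*(-157) + (6 - 9*(-7))/(-7) = 117*(-157) - (6 + 63)/7 = -18369 - ⅐*69 = -18369 - 69/7 = -128652/7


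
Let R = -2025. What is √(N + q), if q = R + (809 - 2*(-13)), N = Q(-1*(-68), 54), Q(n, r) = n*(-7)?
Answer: 7*I*√34 ≈ 40.817*I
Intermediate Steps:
Q(n, r) = -7*n
N = -476 (N = -(-7)*(-68) = -7*68 = -476)
q = -1190 (q = -2025 + (809 - 2*(-13)) = -2025 + (809 + 26) = -2025 + 835 = -1190)
√(N + q) = √(-476 - 1190) = √(-1666) = 7*I*√34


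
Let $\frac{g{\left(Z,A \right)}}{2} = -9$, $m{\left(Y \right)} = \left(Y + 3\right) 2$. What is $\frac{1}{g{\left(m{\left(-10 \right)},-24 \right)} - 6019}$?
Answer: $- \frac{1}{6037} \approx -0.00016565$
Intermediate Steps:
$m{\left(Y \right)} = 6 + 2 Y$ ($m{\left(Y \right)} = \left(3 + Y\right) 2 = 6 + 2 Y$)
$g{\left(Z,A \right)} = -18$ ($g{\left(Z,A \right)} = 2 \left(-9\right) = -18$)
$\frac{1}{g{\left(m{\left(-10 \right)},-24 \right)} - 6019} = \frac{1}{-18 - 6019} = \frac{1}{-6037} = - \frac{1}{6037}$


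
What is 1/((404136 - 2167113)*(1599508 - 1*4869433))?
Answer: 1/5764802566725 ≈ 1.7347e-13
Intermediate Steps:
1/((404136 - 2167113)*(1599508 - 1*4869433)) = 1/((-1762977)*(1599508 - 4869433)) = -1/1762977/(-3269925) = -1/1762977*(-1/3269925) = 1/5764802566725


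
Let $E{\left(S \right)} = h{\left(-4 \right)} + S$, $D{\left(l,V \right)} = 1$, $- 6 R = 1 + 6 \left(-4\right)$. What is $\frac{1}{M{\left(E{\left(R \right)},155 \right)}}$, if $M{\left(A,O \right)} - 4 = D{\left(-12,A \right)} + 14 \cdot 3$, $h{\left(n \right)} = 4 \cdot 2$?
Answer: $\frac{1}{47} \approx 0.021277$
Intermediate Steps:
$h{\left(n \right)} = 8$
$R = \frac{23}{6}$ ($R = - \frac{1 + 6 \left(-4\right)}{6} = - \frac{1 - 24}{6} = \left(- \frac{1}{6}\right) \left(-23\right) = \frac{23}{6} \approx 3.8333$)
$E{\left(S \right)} = 8 + S$
$M{\left(A,O \right)} = 47$ ($M{\left(A,O \right)} = 4 + \left(1 + 14 \cdot 3\right) = 4 + \left(1 + 42\right) = 4 + 43 = 47$)
$\frac{1}{M{\left(E{\left(R \right)},155 \right)}} = \frac{1}{47}$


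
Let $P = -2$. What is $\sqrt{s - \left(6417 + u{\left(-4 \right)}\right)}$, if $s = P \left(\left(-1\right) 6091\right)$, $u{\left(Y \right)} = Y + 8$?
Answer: $\sqrt{5761} \approx 75.901$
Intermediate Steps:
$u{\left(Y \right)} = 8 + Y$
$s = 12182$ ($s = - 2 \left(\left(-1\right) 6091\right) = \left(-2\right) \left(-6091\right) = 12182$)
$\sqrt{s - \left(6417 + u{\left(-4 \right)}\right)} = \sqrt{12182 + \left(\left(-47 - \left(8 - 4\right)\right) + 65 \left(-98\right)\right)} = \sqrt{12182 - 6421} = \sqrt{5761}$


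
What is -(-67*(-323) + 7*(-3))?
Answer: -21620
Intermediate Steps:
-(-67*(-323) + 7*(-3)) = -(21641 - 21) = -1*21620 = -21620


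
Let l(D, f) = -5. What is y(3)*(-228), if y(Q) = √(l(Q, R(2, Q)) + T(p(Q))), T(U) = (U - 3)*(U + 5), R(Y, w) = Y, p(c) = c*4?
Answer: -456*√37 ≈ -2773.7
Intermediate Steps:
p(c) = 4*c
T(U) = (-3 + U)*(5 + U)
y(Q) = √(-20 + 8*Q + 16*Q²) (y(Q) = √(-5 + (-15 + (4*Q)² + 2*(4*Q))) = √(-5 + (-15 + 16*Q² + 8*Q)) = √(-5 + (-15 + 8*Q + 16*Q²)) = √(-20 + 8*Q + 16*Q²))
y(3)*(-228) = (2*√(-5 + 2*3 + 4*3²))*(-228) = (2*√(-5 + 6 + 4*9))*(-228) = (2*√(-5 + 6 + 36))*(-228) = (2*√37)*(-228) = -456*√37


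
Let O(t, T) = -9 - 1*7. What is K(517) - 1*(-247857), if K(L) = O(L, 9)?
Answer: 247841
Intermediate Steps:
O(t, T) = -16 (O(t, T) = -9 - 7 = -16)
K(L) = -16
K(517) - 1*(-247857) = -16 - 1*(-247857) = -16 + 247857 = 247841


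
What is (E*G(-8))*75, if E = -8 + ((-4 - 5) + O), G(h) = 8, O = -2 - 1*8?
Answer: -16200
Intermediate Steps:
O = -10 (O = -2 - 8 = -10)
E = -27 (E = -8 + ((-4 - 5) - 10) = -8 + (-9 - 10) = -8 - 19 = -27)
(E*G(-8))*75 = -27*8*75 = -216*75 = -16200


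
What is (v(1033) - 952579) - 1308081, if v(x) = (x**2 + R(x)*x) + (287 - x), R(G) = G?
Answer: -127228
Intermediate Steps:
v(x) = 287 - x + 2*x**2 (v(x) = (x**2 + x*x) + (287 - x) = (x**2 + x**2) + (287 - x) = 2*x**2 + (287 - x) = 287 - x + 2*x**2)
(v(1033) - 952579) - 1308081 = ((287 - 1*1033 + 2*1033**2) - 952579) - 1308081 = ((287 - 1033 + 2*1067089) - 952579) - 1308081 = ((287 - 1033 + 2134178) - 952579) - 1308081 = (2133432 - 952579) - 1308081 = 1180853 - 1308081 = -127228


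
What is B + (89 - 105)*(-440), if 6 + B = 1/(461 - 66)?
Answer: 2778431/395 ≈ 7034.0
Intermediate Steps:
B = -2369/395 (B = -6 + 1/(461 - 66) = -6 + 1/395 = -2369/395 ≈ -5.9975)
B + (89 - 105)*(-440) = -2369/395 + (89 - 105)*(-440) = -2369/395 - 16*(-440) = -2369/395 + 7040 = 2778431/395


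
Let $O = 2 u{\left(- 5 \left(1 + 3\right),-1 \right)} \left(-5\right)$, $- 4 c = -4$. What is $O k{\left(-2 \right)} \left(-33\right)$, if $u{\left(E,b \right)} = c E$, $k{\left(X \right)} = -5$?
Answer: $33000$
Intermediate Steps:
$c = 1$ ($c = \left(- \frac{1}{4}\right) \left(-4\right) = 1$)
$u{\left(E,b \right)} = E$ ($u{\left(E,b \right)} = 1 E = E$)
$O = 200$ ($O = 2 \left(- 5 \left(1 + 3\right)\right) \left(-5\right) = 2 \left(\left(-5\right) 4\right) \left(-5\right) = 2 \left(-20\right) \left(-5\right) = \left(-40\right) \left(-5\right) = 200$)
$O k{\left(-2 \right)} \left(-33\right) = 200 \left(-5\right) \left(-33\right) = \left(-1000\right) \left(-33\right) = 33000$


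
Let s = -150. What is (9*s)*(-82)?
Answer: 110700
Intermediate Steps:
(9*s)*(-82) = (9*(-150))*(-82) = -1350*(-82) = 110700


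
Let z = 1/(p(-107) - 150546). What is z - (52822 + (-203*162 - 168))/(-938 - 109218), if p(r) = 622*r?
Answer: 1072880661/5978716900 ≈ 0.17945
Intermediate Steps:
z = -1/217100 (z = 1/(622*(-107) - 150546) = 1/(-66554 - 150546) = 1/(-217100) = -1/217100 ≈ -4.6062e-6)
z - (52822 + (-203*162 - 168))/(-938 - 109218) = -1/217100 - (52822 + (-203*162 - 168))/(-938 - 109218) = -1/217100 - (52822 + (-32886 - 168))/(-110156) = -1/217100 - (52822 - 33054)*(-1)/110156 = -1/217100 - 19768*(-1)/110156 = -1/217100 - 1*(-4942/27539) = -1/217100 + 4942/27539 = 1072880661/5978716900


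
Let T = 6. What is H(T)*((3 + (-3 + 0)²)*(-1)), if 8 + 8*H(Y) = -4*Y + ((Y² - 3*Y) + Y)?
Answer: 12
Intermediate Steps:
H(Y) = -1 - 3*Y/4 + Y²/8 (H(Y) = -1 + (-4*Y + ((Y² - 3*Y) + Y))/8 = -1 + (-4*Y + (Y² - 2*Y))/8 = -1 + (Y² - 6*Y)/8 = -1 + (-3*Y/4 + Y²/8) = -1 - 3*Y/4 + Y²/8)
H(T)*((3 + (-3 + 0)²)*(-1)) = (-1 - ¾*6 + (⅛)*6²)*((3 + (-3 + 0)²)*(-1)) = (-1 - 9/2 + (⅛)*36)*((3 + (-3)²)*(-1)) = (-1 - 9/2 + 9/2)*((3 + 9)*(-1)) = -12*(-1) = -1*(-12) = 12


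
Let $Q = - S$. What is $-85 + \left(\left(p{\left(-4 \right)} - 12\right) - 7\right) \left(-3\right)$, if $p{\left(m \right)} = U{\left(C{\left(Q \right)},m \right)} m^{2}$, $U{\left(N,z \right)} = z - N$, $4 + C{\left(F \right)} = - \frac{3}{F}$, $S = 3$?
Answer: $20$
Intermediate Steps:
$Q = -3$ ($Q = \left(-1\right) 3 = -3$)
$C{\left(F \right)} = -4 - \frac{3}{F}$
$p{\left(m \right)} = m^{2} \left(3 + m\right)$ ($p{\left(m \right)} = \left(m - \left(-4 - \frac{3}{-3}\right)\right) m^{2} = \left(m - \left(-4 - -1\right)\right) m^{2} = \left(m - \left(-4 + 1\right)\right) m^{2} = \left(m - -3\right) m^{2} = \left(m + 3\right) m^{2} = \left(3 + m\right) m^{2} = m^{2} \left(3 + m\right)$)
$-85 + \left(\left(p{\left(-4 \right)} - 12\right) - 7\right) \left(-3\right) = -85 + \left(\left(\left(-4\right)^{2} \left(3 - 4\right) - 12\right) - 7\right) \left(-3\right) = -85 + \left(\left(16 \left(-1\right) - 12\right) - 7\right) \left(-3\right) = -85 + \left(\left(-16 - 12\right) - 7\right) \left(-3\right) = -85 + \left(-28 - 7\right) \left(-3\right) = -85 - -105 = -85 + 105 = 20$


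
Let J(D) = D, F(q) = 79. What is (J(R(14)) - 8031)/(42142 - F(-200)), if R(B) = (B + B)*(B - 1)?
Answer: -7667/42063 ≈ -0.18227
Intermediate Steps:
R(B) = 2*B*(-1 + B) (R(B) = (2*B)*(-1 + B) = 2*B*(-1 + B))
(J(R(14)) - 8031)/(42142 - F(-200)) = (2*14*(-1 + 14) - 8031)/(42142 - 1*79) = (2*14*13 - 8031)/(42142 - 79) = (364 - 8031)/42063 = -7667*1/42063 = -7667/42063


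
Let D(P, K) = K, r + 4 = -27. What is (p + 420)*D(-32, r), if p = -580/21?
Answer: -255440/21 ≈ -12164.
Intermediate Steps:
r = -31 (r = -4 - 27 = -31)
p = -580/21 (p = -580*1/21 = -580/21 ≈ -27.619)
(p + 420)*D(-32, r) = (-580/21 + 420)*(-31) = (8240/21)*(-31) = -255440/21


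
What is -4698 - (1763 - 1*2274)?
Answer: -4187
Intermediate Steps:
-4698 - (1763 - 1*2274) = -4698 - (1763 - 2274) = -4698 - 1*(-511) = -4698 + 511 = -4187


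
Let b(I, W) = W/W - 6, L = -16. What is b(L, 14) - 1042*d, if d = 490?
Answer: -510585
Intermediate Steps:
b(I, W) = -5 (b(I, W) = 1 - 6 = -5)
b(L, 14) - 1042*d = -5 - 1042*490 = -5 - 510580 = -510585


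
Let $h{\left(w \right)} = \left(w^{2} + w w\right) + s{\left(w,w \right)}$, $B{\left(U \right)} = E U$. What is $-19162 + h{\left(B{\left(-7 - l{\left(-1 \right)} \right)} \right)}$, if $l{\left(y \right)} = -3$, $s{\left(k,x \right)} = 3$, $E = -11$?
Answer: $-15287$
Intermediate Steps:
$B{\left(U \right)} = - 11 U$
$h{\left(w \right)} = 3 + 2 w^{2}$ ($h{\left(w \right)} = \left(w^{2} + w w\right) + 3 = \left(w^{2} + w^{2}\right) + 3 = 2 w^{2} + 3 = 3 + 2 w^{2}$)
$-19162 + h{\left(B{\left(-7 - l{\left(-1 \right)} \right)} \right)} = -19162 + \left(3 + 2 \left(- 11 \left(-7 - -3\right)\right)^{2}\right) = -19162 + \left(3 + 2 \left(- 11 \left(-7 + 3\right)\right)^{2}\right) = -19162 + \left(3 + 2 \left(\left(-11\right) \left(-4\right)\right)^{2}\right) = -19162 + \left(3 + 2 \cdot 44^{2}\right) = -19162 + \left(3 + 2 \cdot 1936\right) = -19162 + \left(3 + 3872\right) = -19162 + 3875 = -15287$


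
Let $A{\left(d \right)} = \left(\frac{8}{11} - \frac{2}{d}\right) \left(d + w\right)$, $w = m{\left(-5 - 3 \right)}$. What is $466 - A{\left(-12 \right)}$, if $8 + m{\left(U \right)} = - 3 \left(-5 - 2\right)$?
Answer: $\frac{30697}{66} \approx 465.11$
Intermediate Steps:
$m{\left(U \right)} = 13$ ($m{\left(U \right)} = -8 - 3 \left(-5 - 2\right) = -8 - -21 = -8 + 21 = 13$)
$w = 13$
$A{\left(d \right)} = \left(13 + d\right) \left(\frac{8}{11} - \frac{2}{d}\right)$ ($A{\left(d \right)} = \left(\frac{8}{11} - \frac{2}{d}\right) \left(d + 13\right) = \left(8 \cdot \frac{1}{11} - \frac{2}{d}\right) \left(13 + d\right) = \left(\frac{8}{11} - \frac{2}{d}\right) \left(13 + d\right) = \left(13 + d\right) \left(\frac{8}{11} - \frac{2}{d}\right)$)
$466 - A{\left(-12 \right)} = 466 - \left(\frac{82}{11} - \frac{26}{-12} + \frac{8}{11} \left(-12\right)\right) = 466 - \left(\frac{82}{11} - - \frac{13}{6} - \frac{96}{11}\right) = 466 - \left(\frac{82}{11} + \frac{13}{6} - \frac{96}{11}\right) = 466 - \frac{59}{66} = \frac{30697}{66}$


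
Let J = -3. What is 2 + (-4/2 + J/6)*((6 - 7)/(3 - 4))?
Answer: -½ ≈ -0.50000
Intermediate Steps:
2 + (-4/2 + J/6)*((6 - 7)/(3 - 4)) = 2 + (-4/2 - 3/6)*((6 - 7)/(3 - 4)) = 2 + (-4*½ - 3*⅙)*(-1/(-1)) = 2 + (-2 - ½)*(-1*(-1)) = 2 - 5/2*1 = 2 - 5/2 = -½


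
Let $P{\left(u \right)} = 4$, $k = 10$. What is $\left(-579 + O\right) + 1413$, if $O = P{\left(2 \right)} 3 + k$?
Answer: $856$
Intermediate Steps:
$O = 22$ ($O = 4 \cdot 3 + 10 = 12 + 10 = 22$)
$\left(-579 + O\right) + 1413 = \left(-579 + 22\right) + 1413 = -557 + 1413 = 856$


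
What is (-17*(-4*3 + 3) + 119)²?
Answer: 73984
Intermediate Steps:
(-17*(-4*3 + 3) + 119)² = (-17*(-12 + 3) + 119)² = (-17*(-9) + 119)² = (153 + 119)² = 272² = 73984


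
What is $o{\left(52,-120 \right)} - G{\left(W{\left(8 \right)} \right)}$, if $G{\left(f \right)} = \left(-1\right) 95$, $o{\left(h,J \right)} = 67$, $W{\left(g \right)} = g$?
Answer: $162$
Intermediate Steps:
$G{\left(f \right)} = -95$
$o{\left(52,-120 \right)} - G{\left(W{\left(8 \right)} \right)} = 67 - -95 = 67 + 95 = 162$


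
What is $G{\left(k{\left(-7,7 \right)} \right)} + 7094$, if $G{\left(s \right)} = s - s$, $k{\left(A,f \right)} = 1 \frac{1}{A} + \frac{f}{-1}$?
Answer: $7094$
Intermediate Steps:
$k{\left(A,f \right)} = \frac{1}{A} - f$ ($k{\left(A,f \right)} = \frac{1}{A} + f \left(-1\right) = \frac{1}{A} - f$)
$G{\left(s \right)} = 0$
$G{\left(k{\left(-7,7 \right)} \right)} + 7094 = 0 + 7094 = 7094$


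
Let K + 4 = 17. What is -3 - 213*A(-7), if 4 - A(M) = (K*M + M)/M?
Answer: 2127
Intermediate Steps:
K = 13 (K = -4 + 17 = 13)
A(M) = -10 (A(M) = 4 - (13*M + M)/M = 4 - 14*M/M = 4 - 1*14 = 4 - 14 = -10)
-3 - 213*A(-7) = -3 - 213*(-10) = -3 + 2130 = 2127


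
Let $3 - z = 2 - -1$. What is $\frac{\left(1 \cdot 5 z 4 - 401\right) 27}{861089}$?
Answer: $- \frac{10827}{861089} \approx -0.012574$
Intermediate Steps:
$z = 0$ ($z = 3 - \left(2 - -1\right) = 3 - \left(2 + 1\right) = 3 - 3 = 0$)
$\frac{\left(1 \cdot 5 z 4 - 401\right) 27}{861089} = \frac{\left(1 \cdot 5 \cdot 0 \cdot 4 - 401\right) 27}{861089} = \left(5 \cdot 0 \cdot 4 - 401\right) 27 \cdot \frac{1}{861089} = \left(0 \cdot 4 - 401\right) 27 \cdot \frac{1}{861089} = \left(0 - 401\right) 27 \cdot \frac{1}{861089} = \left(-401\right) 27 \cdot \frac{1}{861089} = \left(-10827\right) \frac{1}{861089} = - \frac{10827}{861089}$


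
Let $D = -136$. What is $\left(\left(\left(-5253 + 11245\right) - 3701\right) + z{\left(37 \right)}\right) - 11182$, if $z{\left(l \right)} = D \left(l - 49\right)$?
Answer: $-7259$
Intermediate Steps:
$z{\left(l \right)} = 6664 - 136 l$ ($z{\left(l \right)} = - 136 \left(l - 49\right) = - 136 \left(-49 + l\right) = 6664 - 136 l$)
$\left(\left(\left(-5253 + 11245\right) - 3701\right) + z{\left(37 \right)}\right) - 11182 = \left(\left(\left(-5253 + 11245\right) - 3701\right) + \left(6664 - 5032\right)\right) - 11182 = \left(\left(5992 - 3701\right) + \left(6664 - 5032\right)\right) - 11182 = \left(2291 + 1632\right) - 11182 = 3923 - 11182 = -7259$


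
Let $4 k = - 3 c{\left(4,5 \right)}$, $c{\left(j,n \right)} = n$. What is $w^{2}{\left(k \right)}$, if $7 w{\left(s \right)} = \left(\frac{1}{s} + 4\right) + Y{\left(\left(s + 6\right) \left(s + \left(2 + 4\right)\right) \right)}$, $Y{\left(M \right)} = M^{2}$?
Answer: $\frac{12712788001}{722534400} \approx 17.595$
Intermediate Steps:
$k = - \frac{15}{4}$ ($k = \frac{\left(-3\right) 5}{4} = \frac{1}{4} \left(-15\right) = - \frac{15}{4} \approx -3.75$)
$w{\left(s \right)} = \frac{4}{7} + \frac{1}{7 s} + \frac{\left(6 + s\right)^{4}}{7}$ ($w{\left(s \right)} = \frac{\left(\frac{1}{s} + 4\right) + \left(\left(s + 6\right) \left(s + \left(2 + 4\right)\right)\right)^{2}}{7} = \frac{\left(4 + \frac{1}{s}\right) + \left(\left(6 + s\right) \left(s + 6\right)\right)^{2}}{7} = \frac{\left(4 + \frac{1}{s}\right) + \left(\left(6 + s\right) \left(6 + s\right)\right)^{2}}{7} = \frac{\left(4 + \frac{1}{s}\right) + \left(\left(6 + s\right)^{2}\right)^{2}}{7} = \frac{\left(4 + \frac{1}{s}\right) + \left(6 + s\right)^{4}}{7} = \frac{4 + \frac{1}{s} + \left(6 + s\right)^{4}}{7} = \frac{4}{7} + \frac{1}{7 s} + \frac{\left(6 + s\right)^{4}}{7}$)
$w^{2}{\left(k \right)} = \left(\frac{1 - \frac{15 \left(4 + \left(36 + \left(- \frac{15}{4}\right)^{2} + 12 \left(- \frac{15}{4}\right)\right)^{2}\right)}{4}}{7 \left(- \frac{15}{4}\right)}\right)^{2} = \left(\frac{1}{7} \left(- \frac{4}{15}\right) \left(1 - \frac{15 \left(4 + \left(36 + \frac{225}{16} - 45\right)^{2}\right)}{4}\right)\right)^{2} = \left(\frac{1}{7} \left(- \frac{4}{15}\right) \left(1 - \frac{15 \left(4 + \left(\frac{81}{16}\right)^{2}\right)}{4}\right)\right)^{2} = \left(\frac{1}{7} \left(- \frac{4}{15}\right) \left(1 - \frac{15 \left(4 + \frac{6561}{256}\right)}{4}\right)\right)^{2} = \left(\frac{1}{7} \left(- \frac{4}{15}\right) \left(1 - \frac{113775}{1024}\right)\right)^{2} = \left(\frac{1}{7} \left(- \frac{4}{15}\right) \left(- \frac{112751}{1024}\right)\right)^{2} = \left(\frac{112751}{26880}\right)^{2} = \frac{12712788001}{722534400}$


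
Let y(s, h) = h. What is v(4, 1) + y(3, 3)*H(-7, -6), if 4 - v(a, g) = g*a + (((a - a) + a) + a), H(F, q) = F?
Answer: -29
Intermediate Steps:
v(a, g) = 4 - 2*a - a*g (v(a, g) = 4 - (g*a + (((a - a) + a) + a)) = 4 - (a*g + ((0 + a) + a)) = 4 - (a*g + (a + a)) = 4 - (a*g + 2*a) = 4 - (2*a + a*g) = 4 + (-2*a - a*g) = 4 - 2*a - a*g)
v(4, 1) + y(3, 3)*H(-7, -6) = (4 - 2*4 - 1*4*1) + 3*(-7) = (4 - 8 - 4) - 21 = -8 - 21 = -29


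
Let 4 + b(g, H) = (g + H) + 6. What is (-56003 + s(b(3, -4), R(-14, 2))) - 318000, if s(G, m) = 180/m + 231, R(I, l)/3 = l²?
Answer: -373757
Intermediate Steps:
b(g, H) = 2 + H + g (b(g, H) = -4 + ((g + H) + 6) = -4 + ((H + g) + 6) = -4 + (6 + H + g) = 2 + H + g)
R(I, l) = 3*l²
s(G, m) = 231 + 180/m
(-56003 + s(b(3, -4), R(-14, 2))) - 318000 = (-56003 + (231 + 180/((3*2²)))) - 318000 = (-56003 + (231 + 180/((3*4)))) - 318000 = (-56003 + (231 + 180/12)) - 318000 = (-56003 + (231 + 180*(1/12))) - 318000 = (-56003 + (231 + 15)) - 318000 = (-56003 + 246) - 318000 = -55757 - 318000 = -373757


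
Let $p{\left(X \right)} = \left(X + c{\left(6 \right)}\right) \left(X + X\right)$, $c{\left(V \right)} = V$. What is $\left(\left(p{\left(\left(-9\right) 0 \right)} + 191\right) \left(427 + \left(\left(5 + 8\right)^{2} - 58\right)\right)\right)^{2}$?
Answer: $10559206564$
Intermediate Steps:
$p{\left(X \right)} = 2 X \left(6 + X\right)$ ($p{\left(X \right)} = \left(X + 6\right) \left(X + X\right) = \left(6 + X\right) 2 X = 2 X \left(6 + X\right)$)
$\left(\left(p{\left(\left(-9\right) 0 \right)} + 191\right) \left(427 + \left(\left(5 + 8\right)^{2} - 58\right)\right)\right)^{2} = \left(\left(2 \left(\left(-9\right) 0\right) \left(6 - 0\right) + 191\right) \left(427 + \left(\left(5 + 8\right)^{2} - 58\right)\right)\right)^{2} = \left(\left(2 \cdot 0 \left(6 + 0\right) + 191\right) \left(427 - \left(58 - 13^{2}\right)\right)\right)^{2} = \left(\left(2 \cdot 0 \cdot 6 + 191\right) \left(427 + \left(169 - 58\right)\right)\right)^{2} = \left(\left(0 + 191\right) \left(427 + 111\right)\right)^{2} = \left(191 \cdot 538\right)^{2} = 102758^{2} = 10559206564$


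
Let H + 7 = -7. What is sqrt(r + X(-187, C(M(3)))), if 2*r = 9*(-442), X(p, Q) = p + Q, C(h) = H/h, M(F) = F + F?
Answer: I*sqrt(19605)/3 ≈ 46.673*I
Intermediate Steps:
H = -14 (H = -7 - 7 = -14)
M(F) = 2*F
C(h) = -14/h
X(p, Q) = Q + p
r = -1989 (r = (9*(-442))/2 = (1/2)*(-3978) = -1989)
sqrt(r + X(-187, C(M(3)))) = sqrt(-1989 + (-14/(2*3) - 187)) = sqrt(-1989 + (-14/6 - 187)) = sqrt(-1989 + (-14*1/6 - 187)) = sqrt(-1989 + (-7/3 - 187)) = sqrt(-1989 - 568/3) = sqrt(-6535/3) = I*sqrt(19605)/3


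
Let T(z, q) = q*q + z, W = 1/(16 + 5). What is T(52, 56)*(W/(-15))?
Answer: -3188/315 ≈ -10.121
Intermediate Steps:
W = 1/21 ≈ 0.047619
T(z, q) = z + q² (T(z, q) = q² + z = z + q²)
T(52, 56)*(W/(-15)) = (52 + 56²)*((1/21)/(-15)) = (52 + 3136)*((1/21)*(-1/15)) = 3188*(-1/315) = -3188/315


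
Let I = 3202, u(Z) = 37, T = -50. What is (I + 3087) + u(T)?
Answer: 6326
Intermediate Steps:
(I + 3087) + u(T) = (3202 + 3087) + 37 = 6289 + 37 = 6326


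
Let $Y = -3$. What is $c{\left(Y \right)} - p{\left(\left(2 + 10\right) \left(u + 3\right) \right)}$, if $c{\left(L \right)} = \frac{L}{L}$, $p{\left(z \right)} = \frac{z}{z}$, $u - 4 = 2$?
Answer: $0$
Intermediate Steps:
$u = 6$ ($u = 4 + 2 = 6$)
$p{\left(z \right)} = 1$
$c{\left(L \right)} = 1$
$c{\left(Y \right)} - p{\left(\left(2 + 10\right) \left(u + 3\right) \right)} = 1 - 1 = 0$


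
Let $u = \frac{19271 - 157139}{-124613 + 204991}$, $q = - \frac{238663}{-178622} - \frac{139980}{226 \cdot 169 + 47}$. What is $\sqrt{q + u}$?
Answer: $\frac{i \sqrt{33824898403141664814441947382}}{91506118445826} \approx 2.0099 i$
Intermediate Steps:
$q = - \frac{5292265259}{2276894634}$ ($q = \left(-238663\right) \left(- \frac{1}{178622}\right) - \frac{139980}{38194 + 47} = \frac{238663}{178622} - \frac{139980}{38241} = \frac{238663}{178622} - \frac{46660}{12747} = - \frac{5292265259}{2276894634} \approx -2.3243$)
$u = - \frac{68934}{40189}$ ($u = - \frac{137868}{80378} = \left(-137868\right) \frac{1}{80378} = - \frac{68934}{40189} \approx -1.7152$)
$\sqrt{q + u} = \sqrt{- \frac{5292265259}{2276894634} - \frac{68934}{40189}} = \sqrt{- \frac{369646303194107}{91506118445826}} = \frac{i \sqrt{33824898403141664814441947382}}{91506118445826}$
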